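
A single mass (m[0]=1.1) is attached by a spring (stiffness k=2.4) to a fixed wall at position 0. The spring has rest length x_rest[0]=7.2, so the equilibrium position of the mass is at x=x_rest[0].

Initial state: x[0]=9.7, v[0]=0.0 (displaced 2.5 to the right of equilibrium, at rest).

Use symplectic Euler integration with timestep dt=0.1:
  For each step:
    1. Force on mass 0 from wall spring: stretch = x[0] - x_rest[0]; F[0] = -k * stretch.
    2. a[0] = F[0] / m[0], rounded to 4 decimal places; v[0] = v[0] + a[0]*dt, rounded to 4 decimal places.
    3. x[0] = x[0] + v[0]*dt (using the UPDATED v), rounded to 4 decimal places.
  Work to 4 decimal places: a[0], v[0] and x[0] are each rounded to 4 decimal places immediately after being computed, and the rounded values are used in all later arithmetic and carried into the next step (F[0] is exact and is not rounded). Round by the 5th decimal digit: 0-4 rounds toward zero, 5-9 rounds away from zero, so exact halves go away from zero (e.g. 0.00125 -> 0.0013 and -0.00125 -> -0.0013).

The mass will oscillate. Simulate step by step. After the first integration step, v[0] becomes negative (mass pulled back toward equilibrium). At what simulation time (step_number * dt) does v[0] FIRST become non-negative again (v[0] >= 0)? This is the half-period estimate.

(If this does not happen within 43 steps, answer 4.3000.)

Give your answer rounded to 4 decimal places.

Answer: 2.2000

Derivation:
Step 0: x=[9.7000] v=[0.0000]
Step 1: x=[9.6455] v=[-0.5455]
Step 2: x=[9.5376] v=[-1.0791]
Step 3: x=[9.3787] v=[-1.5891]
Step 4: x=[9.1723] v=[-2.0645]
Step 5: x=[8.9228] v=[-2.4948]
Step 6: x=[8.6357] v=[-2.8707]
Step 7: x=[8.3173] v=[-3.1839]
Step 8: x=[7.9745] v=[-3.4277]
Step 9: x=[7.6148] v=[-3.5967]
Step 10: x=[7.2461] v=[-3.6872]
Step 11: x=[6.8764] v=[-3.6973]
Step 12: x=[6.5137] v=[-3.6267]
Step 13: x=[6.1660] v=[-3.4770]
Step 14: x=[5.8409] v=[-3.2514]
Step 15: x=[5.5454] v=[-2.9549]
Step 16: x=[5.2860] v=[-2.5939]
Step 17: x=[5.0684] v=[-2.1763]
Step 18: x=[4.8973] v=[-1.7112]
Step 19: x=[4.7764] v=[-1.2088]
Step 20: x=[4.7084] v=[-0.6800]
Step 21: x=[4.6948] v=[-0.1364]
Step 22: x=[4.7358] v=[0.4102]
First v>=0 after going negative at step 22, time=2.2000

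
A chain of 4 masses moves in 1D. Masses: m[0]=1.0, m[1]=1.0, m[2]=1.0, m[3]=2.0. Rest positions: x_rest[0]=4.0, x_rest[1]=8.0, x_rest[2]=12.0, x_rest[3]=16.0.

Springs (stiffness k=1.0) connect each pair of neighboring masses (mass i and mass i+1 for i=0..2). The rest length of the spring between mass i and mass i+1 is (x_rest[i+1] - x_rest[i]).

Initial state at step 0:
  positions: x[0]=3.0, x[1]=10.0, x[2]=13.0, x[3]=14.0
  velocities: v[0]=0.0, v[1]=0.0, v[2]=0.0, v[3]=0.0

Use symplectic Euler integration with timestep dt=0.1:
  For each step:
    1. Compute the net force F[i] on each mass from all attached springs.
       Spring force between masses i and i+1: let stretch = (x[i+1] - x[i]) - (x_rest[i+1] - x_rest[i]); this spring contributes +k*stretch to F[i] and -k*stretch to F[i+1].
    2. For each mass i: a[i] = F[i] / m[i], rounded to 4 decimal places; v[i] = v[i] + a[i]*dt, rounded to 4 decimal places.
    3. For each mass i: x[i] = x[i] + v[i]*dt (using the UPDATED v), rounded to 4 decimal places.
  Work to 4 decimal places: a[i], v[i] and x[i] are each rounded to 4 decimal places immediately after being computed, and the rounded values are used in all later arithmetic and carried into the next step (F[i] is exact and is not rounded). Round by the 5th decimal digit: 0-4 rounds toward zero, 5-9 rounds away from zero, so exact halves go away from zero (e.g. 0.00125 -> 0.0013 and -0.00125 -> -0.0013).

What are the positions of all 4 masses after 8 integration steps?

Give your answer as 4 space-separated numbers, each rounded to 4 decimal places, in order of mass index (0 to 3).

Answer: 3.9402 8.7385 12.3134 14.5041

Derivation:
Step 0: x=[3.0000 10.0000 13.0000 14.0000] v=[0.0000 0.0000 0.0000 0.0000]
Step 1: x=[3.0300 9.9600 12.9800 14.0150] v=[0.3000 -0.4000 -0.2000 0.1500]
Step 2: x=[3.0893 9.8809 12.9402 14.0448] v=[0.5930 -0.7910 -0.3985 0.2983]
Step 3: x=[3.1765 9.7645 12.8808 14.0891] v=[0.8722 -1.1642 -0.5940 0.4431]
Step 4: x=[3.2896 9.6134 12.8023 14.1474] v=[1.1310 -1.5114 -0.7848 0.5827]
Step 5: x=[3.4259 9.4309 12.7054 14.2190] v=[1.3634 -1.8249 -0.9692 0.7155]
Step 6: x=[3.5823 9.2211 12.5909 14.3030] v=[1.5639 -2.0980 -1.1453 0.8398]
Step 7: x=[3.7551 8.9886 12.4598 14.3984] v=[1.7278 -2.3249 -1.3111 0.9542]
Step 8: x=[3.9402 8.7385 12.3134 14.5041] v=[1.8512 -2.5011 -1.4644 1.0573]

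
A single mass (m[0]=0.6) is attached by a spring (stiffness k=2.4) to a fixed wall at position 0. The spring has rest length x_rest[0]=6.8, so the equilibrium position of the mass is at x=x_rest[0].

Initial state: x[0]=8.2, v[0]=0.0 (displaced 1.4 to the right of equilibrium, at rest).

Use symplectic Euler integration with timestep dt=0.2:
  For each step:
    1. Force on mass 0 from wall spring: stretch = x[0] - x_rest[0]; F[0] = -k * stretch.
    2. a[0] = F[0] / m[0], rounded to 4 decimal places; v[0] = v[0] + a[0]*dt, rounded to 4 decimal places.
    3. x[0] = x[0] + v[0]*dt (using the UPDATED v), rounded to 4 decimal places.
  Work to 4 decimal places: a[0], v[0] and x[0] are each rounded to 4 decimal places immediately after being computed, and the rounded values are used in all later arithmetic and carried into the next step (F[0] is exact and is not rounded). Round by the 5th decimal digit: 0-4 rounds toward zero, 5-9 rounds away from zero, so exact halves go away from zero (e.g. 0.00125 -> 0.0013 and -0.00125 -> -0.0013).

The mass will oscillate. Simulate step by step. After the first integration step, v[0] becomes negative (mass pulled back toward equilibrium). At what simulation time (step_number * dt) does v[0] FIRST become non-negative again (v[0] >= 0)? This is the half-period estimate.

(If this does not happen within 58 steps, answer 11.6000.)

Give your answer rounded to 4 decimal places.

Step 0: x=[8.2000] v=[0.0000]
Step 1: x=[7.9760] v=[-1.1200]
Step 2: x=[7.5638] v=[-2.0608]
Step 3: x=[7.0294] v=[-2.6718]
Step 4: x=[6.4583] v=[-2.8553]
Step 5: x=[5.9419] v=[-2.5819]
Step 6: x=[5.5628] v=[-1.8954]
Step 7: x=[5.3817] v=[-0.9056]
Step 8: x=[5.4275] v=[0.2290]
First v>=0 after going negative at step 8, time=1.6000

Answer: 1.6000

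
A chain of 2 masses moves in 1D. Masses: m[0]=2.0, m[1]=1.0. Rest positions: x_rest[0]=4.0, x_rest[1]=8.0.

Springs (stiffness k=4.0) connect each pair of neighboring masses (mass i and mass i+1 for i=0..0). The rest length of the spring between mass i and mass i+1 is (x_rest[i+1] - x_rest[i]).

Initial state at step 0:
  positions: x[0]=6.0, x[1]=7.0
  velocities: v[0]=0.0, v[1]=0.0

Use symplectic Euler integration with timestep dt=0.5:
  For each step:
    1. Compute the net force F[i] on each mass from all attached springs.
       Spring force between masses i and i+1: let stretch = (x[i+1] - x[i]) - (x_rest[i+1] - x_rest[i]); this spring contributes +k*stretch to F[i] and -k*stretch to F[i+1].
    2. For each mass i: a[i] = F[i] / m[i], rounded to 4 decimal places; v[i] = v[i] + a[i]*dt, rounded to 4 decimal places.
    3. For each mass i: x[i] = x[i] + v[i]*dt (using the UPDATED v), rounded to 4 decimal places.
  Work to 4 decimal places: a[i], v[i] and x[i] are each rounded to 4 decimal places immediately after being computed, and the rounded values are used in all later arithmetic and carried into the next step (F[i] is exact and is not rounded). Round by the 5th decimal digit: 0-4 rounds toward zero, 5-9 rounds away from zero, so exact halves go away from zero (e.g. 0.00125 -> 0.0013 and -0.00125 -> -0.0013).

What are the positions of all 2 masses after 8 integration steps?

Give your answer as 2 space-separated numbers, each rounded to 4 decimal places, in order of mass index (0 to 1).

Answer: 5.2618 8.4766

Derivation:
Step 0: x=[6.0000 7.0000] v=[0.0000 0.0000]
Step 1: x=[4.5000 10.0000] v=[-3.0000 6.0000]
Step 2: x=[3.7500 11.5000] v=[-1.5000 3.0000]
Step 3: x=[4.8750 9.2500] v=[2.2500 -4.5000]
Step 4: x=[6.1875 6.6250] v=[2.6250 -5.2500]
Step 5: x=[5.7188 7.5625] v=[-0.9375 1.8750]
Step 6: x=[4.1719 10.6563] v=[-3.0938 6.1876]
Step 7: x=[3.8672 11.2657] v=[-0.6094 1.2188]
Step 8: x=[5.2618 8.4766] v=[2.7891 -5.5782]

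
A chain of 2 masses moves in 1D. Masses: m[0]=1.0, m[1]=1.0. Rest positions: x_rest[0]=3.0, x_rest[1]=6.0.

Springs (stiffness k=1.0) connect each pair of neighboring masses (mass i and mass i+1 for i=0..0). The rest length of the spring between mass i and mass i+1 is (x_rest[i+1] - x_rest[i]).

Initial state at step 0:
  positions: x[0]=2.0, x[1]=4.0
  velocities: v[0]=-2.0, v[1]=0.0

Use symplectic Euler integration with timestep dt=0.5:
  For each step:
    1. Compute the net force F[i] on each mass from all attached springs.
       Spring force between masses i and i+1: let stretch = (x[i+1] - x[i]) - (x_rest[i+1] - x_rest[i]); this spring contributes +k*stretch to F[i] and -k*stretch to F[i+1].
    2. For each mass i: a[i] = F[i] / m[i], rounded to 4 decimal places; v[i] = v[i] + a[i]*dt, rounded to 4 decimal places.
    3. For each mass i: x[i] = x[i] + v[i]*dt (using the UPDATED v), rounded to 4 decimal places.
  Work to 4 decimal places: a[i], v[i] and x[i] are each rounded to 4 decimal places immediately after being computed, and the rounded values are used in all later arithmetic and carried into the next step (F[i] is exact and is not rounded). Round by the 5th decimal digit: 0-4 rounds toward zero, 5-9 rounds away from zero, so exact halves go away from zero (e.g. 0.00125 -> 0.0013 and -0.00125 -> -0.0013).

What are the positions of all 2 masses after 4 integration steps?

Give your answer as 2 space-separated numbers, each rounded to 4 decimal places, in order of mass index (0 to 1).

Answer: -1.2188 3.2188

Derivation:
Step 0: x=[2.0000 4.0000] v=[-2.0000 0.0000]
Step 1: x=[0.7500 4.2500] v=[-2.5000 0.5000]
Step 2: x=[-0.3750 4.3750] v=[-2.2500 0.2500]
Step 3: x=[-1.0625 4.0625] v=[-1.3750 -0.6250]
Step 4: x=[-1.2188 3.2188] v=[-0.3125 -1.6875]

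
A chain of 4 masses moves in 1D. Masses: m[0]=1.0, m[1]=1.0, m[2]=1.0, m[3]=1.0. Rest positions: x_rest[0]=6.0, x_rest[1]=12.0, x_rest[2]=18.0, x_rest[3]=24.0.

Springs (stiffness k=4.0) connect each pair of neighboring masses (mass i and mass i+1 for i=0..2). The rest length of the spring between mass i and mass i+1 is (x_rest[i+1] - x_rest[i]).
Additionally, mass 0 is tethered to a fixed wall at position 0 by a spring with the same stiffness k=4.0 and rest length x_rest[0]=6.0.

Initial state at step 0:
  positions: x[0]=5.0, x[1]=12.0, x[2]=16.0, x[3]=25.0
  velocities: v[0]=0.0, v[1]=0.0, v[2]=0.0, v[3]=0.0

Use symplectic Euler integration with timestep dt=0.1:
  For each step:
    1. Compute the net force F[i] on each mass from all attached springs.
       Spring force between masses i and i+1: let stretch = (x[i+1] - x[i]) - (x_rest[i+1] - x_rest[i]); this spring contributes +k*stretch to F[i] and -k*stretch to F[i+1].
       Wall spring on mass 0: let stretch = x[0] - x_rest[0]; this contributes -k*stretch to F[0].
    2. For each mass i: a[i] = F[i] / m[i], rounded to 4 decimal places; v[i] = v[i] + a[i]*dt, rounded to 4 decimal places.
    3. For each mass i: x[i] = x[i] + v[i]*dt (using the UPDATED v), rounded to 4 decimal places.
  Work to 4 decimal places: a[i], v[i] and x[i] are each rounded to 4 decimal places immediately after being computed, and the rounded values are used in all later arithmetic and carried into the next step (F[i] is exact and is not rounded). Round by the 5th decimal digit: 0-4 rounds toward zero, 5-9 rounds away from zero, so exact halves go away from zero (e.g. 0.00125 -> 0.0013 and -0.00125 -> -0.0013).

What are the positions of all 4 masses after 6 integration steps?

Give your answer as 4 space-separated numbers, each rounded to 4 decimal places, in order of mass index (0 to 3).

Step 0: x=[5.0000 12.0000 16.0000 25.0000] v=[0.0000 0.0000 0.0000 0.0000]
Step 1: x=[5.0800 11.8800 16.2000 24.8800] v=[0.8000 -1.2000 2.0000 -1.2000]
Step 2: x=[5.2288 11.6608 16.5744 24.6528] v=[1.4880 -2.1920 3.7440 -2.2720]
Step 3: x=[5.4257 11.3809 17.0754 24.3425] v=[1.9693 -2.7994 5.0099 -3.1034]
Step 4: x=[5.6438 11.0905 17.6393 23.9815] v=[2.1811 -2.9037 5.6389 -3.6102]
Step 5: x=[5.8540 10.8442 18.1949 23.6068] v=[2.1023 -2.4629 5.5563 -3.7471]
Step 6: x=[6.0297 10.6923 18.6730 23.2556] v=[1.7568 -1.5187 4.7808 -3.5119]

Answer: 6.0297 10.6923 18.6730 23.2556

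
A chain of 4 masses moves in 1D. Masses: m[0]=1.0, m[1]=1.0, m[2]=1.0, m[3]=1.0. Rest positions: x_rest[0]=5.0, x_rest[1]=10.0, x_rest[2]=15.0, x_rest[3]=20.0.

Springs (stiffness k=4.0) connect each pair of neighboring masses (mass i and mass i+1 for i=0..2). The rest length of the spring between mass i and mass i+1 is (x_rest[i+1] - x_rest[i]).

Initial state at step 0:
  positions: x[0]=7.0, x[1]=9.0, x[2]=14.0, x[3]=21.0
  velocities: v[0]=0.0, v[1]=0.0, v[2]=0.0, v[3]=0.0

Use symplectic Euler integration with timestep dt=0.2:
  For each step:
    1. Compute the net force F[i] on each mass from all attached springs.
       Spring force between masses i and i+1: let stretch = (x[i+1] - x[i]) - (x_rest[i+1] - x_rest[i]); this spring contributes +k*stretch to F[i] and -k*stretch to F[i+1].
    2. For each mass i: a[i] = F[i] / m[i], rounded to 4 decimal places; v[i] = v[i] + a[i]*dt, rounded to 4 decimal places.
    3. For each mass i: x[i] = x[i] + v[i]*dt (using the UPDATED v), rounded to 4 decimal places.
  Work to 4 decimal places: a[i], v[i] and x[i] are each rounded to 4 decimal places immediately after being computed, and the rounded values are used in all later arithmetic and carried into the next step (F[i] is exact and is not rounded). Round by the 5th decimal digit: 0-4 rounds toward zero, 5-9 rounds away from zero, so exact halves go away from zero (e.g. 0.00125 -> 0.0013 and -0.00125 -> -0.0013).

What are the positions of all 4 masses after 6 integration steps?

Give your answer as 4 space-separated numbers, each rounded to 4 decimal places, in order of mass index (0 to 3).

Answer: 4.0019 11.2222 16.4490 19.3269

Derivation:
Step 0: x=[7.0000 9.0000 14.0000 21.0000] v=[0.0000 0.0000 0.0000 0.0000]
Step 1: x=[6.5200 9.4800 14.3200 20.6800] v=[-2.4000 2.4000 1.6000 -1.6000]
Step 2: x=[5.7136 10.2608 14.8832 20.1424] v=[-4.0320 3.9040 2.8160 -2.6880]
Step 3: x=[4.8348 11.0536 15.5483 19.5633] v=[-4.3942 3.9642 3.3254 -2.8954]
Step 4: x=[4.1510 11.5706 16.1366 19.1418] v=[-3.4192 2.5849 2.9416 -2.1074]
Step 5: x=[3.8543 11.6310 16.4752 19.0395] v=[-1.4835 0.3020 1.6930 -0.5116]
Step 6: x=[4.0019 11.2222 16.4490 19.3269] v=[0.7379 -2.0440 -0.1309 1.4370]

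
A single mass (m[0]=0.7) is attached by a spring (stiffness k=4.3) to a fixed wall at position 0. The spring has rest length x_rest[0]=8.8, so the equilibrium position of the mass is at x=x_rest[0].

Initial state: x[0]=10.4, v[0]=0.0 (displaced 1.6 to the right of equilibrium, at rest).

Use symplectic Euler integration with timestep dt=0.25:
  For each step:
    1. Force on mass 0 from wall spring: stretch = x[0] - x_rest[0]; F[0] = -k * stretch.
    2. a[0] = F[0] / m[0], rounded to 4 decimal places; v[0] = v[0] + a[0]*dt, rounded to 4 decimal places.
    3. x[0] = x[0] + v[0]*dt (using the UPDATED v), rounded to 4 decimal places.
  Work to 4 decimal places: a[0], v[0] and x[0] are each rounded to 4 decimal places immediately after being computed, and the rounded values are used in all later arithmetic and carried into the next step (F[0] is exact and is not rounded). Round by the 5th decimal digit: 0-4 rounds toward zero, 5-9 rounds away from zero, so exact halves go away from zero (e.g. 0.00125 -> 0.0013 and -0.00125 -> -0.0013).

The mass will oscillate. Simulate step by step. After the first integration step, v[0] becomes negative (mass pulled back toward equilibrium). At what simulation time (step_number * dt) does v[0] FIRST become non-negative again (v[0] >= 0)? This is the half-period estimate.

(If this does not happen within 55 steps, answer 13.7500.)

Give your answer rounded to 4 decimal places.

Answer: 1.2500

Derivation:
Step 0: x=[10.4000] v=[0.0000]
Step 1: x=[9.7857] v=[-2.4572]
Step 2: x=[8.7930] v=[-3.9710]
Step 3: x=[7.8029] v=[-3.9603]
Step 4: x=[7.1956] v=[-2.4291]
Step 5: x=[7.2043] v=[0.0348]
First v>=0 after going negative at step 5, time=1.2500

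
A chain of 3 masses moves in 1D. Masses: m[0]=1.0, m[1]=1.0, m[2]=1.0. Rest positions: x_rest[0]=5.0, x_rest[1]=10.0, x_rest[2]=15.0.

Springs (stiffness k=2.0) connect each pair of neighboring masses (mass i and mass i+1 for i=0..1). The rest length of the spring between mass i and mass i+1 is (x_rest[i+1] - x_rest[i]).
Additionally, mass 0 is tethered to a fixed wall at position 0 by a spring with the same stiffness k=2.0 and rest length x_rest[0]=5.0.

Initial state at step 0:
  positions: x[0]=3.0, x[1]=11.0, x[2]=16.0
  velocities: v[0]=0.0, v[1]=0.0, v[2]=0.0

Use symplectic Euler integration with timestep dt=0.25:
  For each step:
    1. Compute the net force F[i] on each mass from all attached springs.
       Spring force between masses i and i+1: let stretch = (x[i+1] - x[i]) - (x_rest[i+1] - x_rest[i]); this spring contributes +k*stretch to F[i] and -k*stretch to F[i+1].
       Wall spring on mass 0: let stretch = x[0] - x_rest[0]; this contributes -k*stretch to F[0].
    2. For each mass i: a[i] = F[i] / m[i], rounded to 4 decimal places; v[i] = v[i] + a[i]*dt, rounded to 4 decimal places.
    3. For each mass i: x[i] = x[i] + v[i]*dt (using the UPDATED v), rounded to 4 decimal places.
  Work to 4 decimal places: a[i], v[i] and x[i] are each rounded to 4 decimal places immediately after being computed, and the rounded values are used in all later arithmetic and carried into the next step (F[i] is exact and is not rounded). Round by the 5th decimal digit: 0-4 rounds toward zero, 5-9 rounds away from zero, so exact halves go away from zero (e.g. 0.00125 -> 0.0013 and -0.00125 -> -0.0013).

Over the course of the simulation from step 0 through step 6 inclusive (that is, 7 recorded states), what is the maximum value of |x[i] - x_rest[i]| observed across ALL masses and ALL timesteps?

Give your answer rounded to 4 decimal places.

Step 0: x=[3.0000 11.0000 16.0000] v=[0.0000 0.0000 0.0000]
Step 1: x=[3.6250 10.6250 16.0000] v=[2.5000 -1.5000 0.0000]
Step 2: x=[4.6719 10.0469 15.9531] v=[4.1875 -2.3125 -0.1875]
Step 3: x=[5.8067 9.5352 15.7930] v=[4.5391 -2.0469 -0.6406]
Step 4: x=[6.6817 9.3396 15.4756] v=[3.5000 -0.7823 -1.2695]
Step 5: x=[7.0537 9.5788 15.0162] v=[1.4881 0.9568 -1.8375]
Step 6: x=[6.8597 10.1821 14.5022] v=[-0.7762 2.4130 -2.0562]
Max displacement = 2.0537

Answer: 2.0537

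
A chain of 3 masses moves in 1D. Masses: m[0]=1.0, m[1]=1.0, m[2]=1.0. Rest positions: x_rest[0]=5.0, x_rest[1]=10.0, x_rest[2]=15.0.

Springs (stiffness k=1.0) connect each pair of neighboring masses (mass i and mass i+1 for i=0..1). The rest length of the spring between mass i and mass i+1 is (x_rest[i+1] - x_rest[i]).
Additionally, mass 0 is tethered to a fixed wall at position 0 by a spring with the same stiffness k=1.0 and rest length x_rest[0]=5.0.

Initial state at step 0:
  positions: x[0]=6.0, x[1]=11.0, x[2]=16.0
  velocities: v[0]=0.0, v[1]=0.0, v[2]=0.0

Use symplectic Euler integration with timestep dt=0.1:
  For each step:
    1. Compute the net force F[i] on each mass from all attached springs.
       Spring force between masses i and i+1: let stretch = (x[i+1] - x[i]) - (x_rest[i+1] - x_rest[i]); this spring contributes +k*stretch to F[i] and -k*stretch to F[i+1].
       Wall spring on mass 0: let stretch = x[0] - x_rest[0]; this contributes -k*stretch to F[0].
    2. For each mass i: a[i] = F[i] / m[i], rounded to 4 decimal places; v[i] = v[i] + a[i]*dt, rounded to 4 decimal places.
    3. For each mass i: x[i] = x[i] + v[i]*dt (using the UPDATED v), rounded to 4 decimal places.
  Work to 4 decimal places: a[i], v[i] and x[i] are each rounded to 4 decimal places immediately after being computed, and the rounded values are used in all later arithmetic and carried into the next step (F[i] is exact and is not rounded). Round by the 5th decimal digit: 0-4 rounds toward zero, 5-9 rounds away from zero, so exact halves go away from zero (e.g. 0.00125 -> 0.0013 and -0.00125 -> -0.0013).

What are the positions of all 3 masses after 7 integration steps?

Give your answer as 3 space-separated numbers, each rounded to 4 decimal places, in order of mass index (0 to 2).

Step 0: x=[6.0000 11.0000 16.0000] v=[0.0000 0.0000 0.0000]
Step 1: x=[5.9900 11.0000 16.0000] v=[-0.1000 0.0000 0.0000]
Step 2: x=[5.9702 10.9999 16.0000] v=[-0.1980 -0.0010 0.0000]
Step 3: x=[5.9410 10.9995 16.0000] v=[-0.2921 -0.0040 0.0000]
Step 4: x=[5.9030 10.9985 16.0000] v=[-0.3804 -0.0098 -0.0001]
Step 5: x=[5.8569 10.9966 16.0000] v=[-0.4612 -0.0192 -0.0003]
Step 6: x=[5.8036 10.9933 15.9999] v=[-0.5329 -0.0328 -0.0006]
Step 7: x=[5.7442 10.9882 15.9998] v=[-0.5943 -0.0511 -0.0013]

Answer: 5.7442 10.9882 15.9998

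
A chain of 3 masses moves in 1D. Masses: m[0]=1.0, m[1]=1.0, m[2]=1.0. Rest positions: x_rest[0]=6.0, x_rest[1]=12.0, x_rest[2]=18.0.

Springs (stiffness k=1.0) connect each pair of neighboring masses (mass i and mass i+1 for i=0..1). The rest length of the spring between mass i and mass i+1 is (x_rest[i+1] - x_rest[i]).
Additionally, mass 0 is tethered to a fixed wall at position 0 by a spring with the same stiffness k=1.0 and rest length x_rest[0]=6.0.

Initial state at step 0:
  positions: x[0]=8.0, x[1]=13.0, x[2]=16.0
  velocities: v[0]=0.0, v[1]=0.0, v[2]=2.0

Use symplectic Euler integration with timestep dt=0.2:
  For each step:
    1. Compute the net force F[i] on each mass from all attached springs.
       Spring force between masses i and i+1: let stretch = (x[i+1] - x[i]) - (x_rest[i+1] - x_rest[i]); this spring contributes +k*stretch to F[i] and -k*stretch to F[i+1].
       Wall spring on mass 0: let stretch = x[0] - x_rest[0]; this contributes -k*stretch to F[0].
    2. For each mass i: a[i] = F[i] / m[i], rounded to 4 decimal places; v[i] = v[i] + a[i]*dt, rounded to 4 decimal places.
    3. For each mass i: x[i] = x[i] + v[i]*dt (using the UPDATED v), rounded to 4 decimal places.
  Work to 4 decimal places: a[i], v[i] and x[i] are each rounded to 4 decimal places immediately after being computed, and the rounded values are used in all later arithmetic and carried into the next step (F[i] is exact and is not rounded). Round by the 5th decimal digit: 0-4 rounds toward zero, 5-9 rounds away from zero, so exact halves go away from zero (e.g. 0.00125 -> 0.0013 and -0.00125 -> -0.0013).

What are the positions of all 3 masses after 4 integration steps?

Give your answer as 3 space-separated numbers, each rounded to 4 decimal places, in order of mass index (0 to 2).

Answer: 6.8979 12.4407 18.5316

Derivation:
Step 0: x=[8.0000 13.0000 16.0000] v=[0.0000 0.0000 2.0000]
Step 1: x=[7.8800 12.9200 16.5200] v=[-0.6000 -0.4000 2.6000]
Step 2: x=[7.6464 12.7824 17.1360] v=[-1.1680 -0.6880 3.0800]
Step 3: x=[7.3124 12.6135 17.8179] v=[-1.6701 -0.8445 3.4093]
Step 4: x=[6.8979 12.4407 18.5316] v=[-2.0724 -0.8638 3.5684]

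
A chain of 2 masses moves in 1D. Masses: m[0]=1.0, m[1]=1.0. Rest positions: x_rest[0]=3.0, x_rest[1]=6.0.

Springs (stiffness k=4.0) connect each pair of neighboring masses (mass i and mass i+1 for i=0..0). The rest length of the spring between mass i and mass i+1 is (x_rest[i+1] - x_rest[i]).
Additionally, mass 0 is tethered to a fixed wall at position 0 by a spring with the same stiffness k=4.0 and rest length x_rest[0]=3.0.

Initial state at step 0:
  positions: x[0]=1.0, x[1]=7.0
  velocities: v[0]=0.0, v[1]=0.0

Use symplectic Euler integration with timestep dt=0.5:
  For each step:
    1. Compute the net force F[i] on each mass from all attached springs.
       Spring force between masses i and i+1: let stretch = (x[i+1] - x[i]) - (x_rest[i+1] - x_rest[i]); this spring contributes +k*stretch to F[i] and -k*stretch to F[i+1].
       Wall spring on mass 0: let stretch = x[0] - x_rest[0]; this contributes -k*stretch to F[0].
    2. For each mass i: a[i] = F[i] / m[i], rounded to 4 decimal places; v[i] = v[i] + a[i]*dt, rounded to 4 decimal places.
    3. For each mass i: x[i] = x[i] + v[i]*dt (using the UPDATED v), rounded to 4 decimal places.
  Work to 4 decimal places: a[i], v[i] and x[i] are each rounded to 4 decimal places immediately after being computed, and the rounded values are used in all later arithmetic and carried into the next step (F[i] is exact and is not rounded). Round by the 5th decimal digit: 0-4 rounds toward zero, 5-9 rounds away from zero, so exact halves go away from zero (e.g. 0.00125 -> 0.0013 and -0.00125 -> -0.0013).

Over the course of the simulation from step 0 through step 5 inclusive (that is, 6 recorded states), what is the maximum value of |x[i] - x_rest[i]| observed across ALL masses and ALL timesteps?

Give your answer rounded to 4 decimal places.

Step 0: x=[1.0000 7.0000] v=[0.0000 0.0000]
Step 1: x=[6.0000 4.0000] v=[10.0000 -6.0000]
Step 2: x=[3.0000 6.0000] v=[-6.0000 4.0000]
Step 3: x=[0.0000 8.0000] v=[-6.0000 4.0000]
Step 4: x=[5.0000 5.0000] v=[10.0000 -6.0000]
Step 5: x=[5.0000 5.0000] v=[0.0000 0.0000]
Max displacement = 3.0000

Answer: 3.0000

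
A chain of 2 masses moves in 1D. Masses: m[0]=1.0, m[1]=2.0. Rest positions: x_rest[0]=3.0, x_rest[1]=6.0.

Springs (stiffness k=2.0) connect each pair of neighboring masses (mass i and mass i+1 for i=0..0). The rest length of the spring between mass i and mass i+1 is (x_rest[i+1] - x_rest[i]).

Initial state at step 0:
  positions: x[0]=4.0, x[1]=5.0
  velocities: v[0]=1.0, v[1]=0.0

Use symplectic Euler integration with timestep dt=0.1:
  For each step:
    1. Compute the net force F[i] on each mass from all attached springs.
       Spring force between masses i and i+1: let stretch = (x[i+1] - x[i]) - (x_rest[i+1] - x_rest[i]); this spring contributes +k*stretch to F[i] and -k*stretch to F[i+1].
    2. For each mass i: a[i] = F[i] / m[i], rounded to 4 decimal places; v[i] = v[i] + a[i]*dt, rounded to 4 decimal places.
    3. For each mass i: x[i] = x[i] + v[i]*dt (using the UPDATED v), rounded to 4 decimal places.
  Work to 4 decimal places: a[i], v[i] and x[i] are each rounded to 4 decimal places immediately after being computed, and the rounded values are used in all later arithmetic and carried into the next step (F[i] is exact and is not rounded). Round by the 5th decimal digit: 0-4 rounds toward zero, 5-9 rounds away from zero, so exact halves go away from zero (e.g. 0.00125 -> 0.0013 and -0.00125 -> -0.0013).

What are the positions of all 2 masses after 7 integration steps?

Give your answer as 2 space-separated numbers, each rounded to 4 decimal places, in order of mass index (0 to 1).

Step 0: x=[4.0000 5.0000] v=[1.0000 0.0000]
Step 1: x=[4.0600 5.0200] v=[0.6000 0.2000]
Step 2: x=[4.0792 5.0604] v=[0.1920 0.4040]
Step 3: x=[4.0580 5.1210] v=[-0.2118 0.6059]
Step 4: x=[3.9981 5.2010] v=[-0.5992 0.7996]
Step 5: x=[3.9022 5.2989] v=[-0.9586 0.9793]
Step 6: x=[3.7743 5.4129] v=[-1.2793 1.1396]
Step 7: x=[3.6191 5.5405] v=[-1.5516 1.2757]

Answer: 3.6191 5.5405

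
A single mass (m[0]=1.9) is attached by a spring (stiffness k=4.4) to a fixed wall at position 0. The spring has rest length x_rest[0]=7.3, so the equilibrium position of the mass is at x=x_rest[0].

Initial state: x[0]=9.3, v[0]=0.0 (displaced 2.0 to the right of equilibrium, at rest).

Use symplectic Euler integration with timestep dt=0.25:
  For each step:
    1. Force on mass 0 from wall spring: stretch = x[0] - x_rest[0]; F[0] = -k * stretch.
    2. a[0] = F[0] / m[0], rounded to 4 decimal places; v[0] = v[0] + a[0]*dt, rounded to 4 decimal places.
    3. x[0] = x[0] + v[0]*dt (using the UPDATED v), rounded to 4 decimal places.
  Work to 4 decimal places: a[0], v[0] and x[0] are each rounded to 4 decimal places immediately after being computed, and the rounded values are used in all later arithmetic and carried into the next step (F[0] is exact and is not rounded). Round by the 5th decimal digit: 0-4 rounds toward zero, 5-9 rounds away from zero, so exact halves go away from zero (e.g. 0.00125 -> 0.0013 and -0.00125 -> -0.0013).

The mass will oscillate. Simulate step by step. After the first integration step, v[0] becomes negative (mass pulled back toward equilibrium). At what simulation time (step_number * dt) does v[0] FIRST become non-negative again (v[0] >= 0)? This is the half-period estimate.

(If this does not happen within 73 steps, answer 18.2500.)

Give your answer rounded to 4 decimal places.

Step 0: x=[9.3000] v=[0.0000]
Step 1: x=[9.0105] v=[-1.1579]
Step 2: x=[8.4735] v=[-2.1482]
Step 3: x=[7.7666] v=[-2.8276]
Step 4: x=[6.9922] v=[-3.0977]
Step 5: x=[6.2623] v=[-2.9195]
Step 6: x=[5.6826] v=[-2.3187]
Step 7: x=[5.3370] v=[-1.3823]
Step 8: x=[5.2756] v=[-0.2458]
Step 9: x=[5.5072] v=[0.9262]
First v>=0 after going negative at step 9, time=2.2500

Answer: 2.2500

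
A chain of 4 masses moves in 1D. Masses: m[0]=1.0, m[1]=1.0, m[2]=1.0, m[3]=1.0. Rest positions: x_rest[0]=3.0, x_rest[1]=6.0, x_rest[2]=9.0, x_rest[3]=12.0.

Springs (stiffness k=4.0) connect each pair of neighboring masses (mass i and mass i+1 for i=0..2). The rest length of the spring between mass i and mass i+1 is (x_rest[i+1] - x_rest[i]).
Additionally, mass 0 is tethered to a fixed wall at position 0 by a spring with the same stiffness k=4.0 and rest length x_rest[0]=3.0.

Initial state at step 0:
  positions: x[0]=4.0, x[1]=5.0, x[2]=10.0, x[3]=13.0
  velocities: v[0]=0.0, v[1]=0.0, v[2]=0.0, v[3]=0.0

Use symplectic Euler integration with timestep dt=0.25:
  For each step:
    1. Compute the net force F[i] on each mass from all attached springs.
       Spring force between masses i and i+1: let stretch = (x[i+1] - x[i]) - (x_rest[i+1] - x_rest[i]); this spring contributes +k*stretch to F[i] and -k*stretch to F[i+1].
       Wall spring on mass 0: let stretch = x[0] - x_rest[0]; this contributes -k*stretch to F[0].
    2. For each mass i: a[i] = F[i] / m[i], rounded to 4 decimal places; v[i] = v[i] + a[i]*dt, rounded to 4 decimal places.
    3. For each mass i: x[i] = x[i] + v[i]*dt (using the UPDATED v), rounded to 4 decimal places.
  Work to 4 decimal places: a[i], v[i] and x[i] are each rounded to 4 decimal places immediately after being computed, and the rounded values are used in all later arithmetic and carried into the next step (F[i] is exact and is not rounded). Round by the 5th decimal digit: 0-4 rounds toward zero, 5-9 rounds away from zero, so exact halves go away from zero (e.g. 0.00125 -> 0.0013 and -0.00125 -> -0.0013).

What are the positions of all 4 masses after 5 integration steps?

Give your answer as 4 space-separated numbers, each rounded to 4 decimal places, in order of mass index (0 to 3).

Step 0: x=[4.0000 5.0000 10.0000 13.0000] v=[0.0000 0.0000 0.0000 0.0000]
Step 1: x=[3.2500 6.0000 9.5000 13.0000] v=[-3.0000 4.0000 -2.0000 0.0000]
Step 2: x=[2.3750 7.1875 9.0000 12.8750] v=[-3.5000 4.7500 -2.0000 -0.5000]
Step 3: x=[2.1094 7.6250 9.0156 12.5313] v=[-1.0625 1.7500 0.0625 -1.3750]
Step 4: x=[2.6953 7.0313 9.5625 12.0586] v=[2.3437 -2.3750 2.1876 -1.8907]
Step 5: x=[3.6914 5.9864 10.1006 11.7119] v=[3.9844 -4.1798 2.1525 -1.3868]

Answer: 3.6914 5.9864 10.1006 11.7119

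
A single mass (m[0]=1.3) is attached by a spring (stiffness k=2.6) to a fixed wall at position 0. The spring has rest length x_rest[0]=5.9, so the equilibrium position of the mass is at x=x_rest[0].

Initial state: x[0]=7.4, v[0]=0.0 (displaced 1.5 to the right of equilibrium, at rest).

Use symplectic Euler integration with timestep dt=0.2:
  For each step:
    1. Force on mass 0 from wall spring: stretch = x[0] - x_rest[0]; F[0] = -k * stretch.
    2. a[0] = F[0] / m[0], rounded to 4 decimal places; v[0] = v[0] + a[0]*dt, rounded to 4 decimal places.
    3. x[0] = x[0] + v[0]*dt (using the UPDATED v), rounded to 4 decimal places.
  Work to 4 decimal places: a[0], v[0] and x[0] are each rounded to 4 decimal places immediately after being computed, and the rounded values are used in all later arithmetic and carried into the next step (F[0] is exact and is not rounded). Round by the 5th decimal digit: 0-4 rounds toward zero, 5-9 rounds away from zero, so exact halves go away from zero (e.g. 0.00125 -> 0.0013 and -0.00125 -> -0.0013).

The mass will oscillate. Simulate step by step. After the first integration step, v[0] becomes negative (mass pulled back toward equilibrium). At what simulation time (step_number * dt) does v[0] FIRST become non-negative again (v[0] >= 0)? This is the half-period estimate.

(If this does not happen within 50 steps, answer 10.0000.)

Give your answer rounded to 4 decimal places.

Step 0: x=[7.4000] v=[0.0000]
Step 1: x=[7.2800] v=[-0.6000]
Step 2: x=[7.0496] v=[-1.1520]
Step 3: x=[6.7272] v=[-1.6118]
Step 4: x=[6.3387] v=[-1.9427]
Step 5: x=[5.9151] v=[-2.1182]
Step 6: x=[5.4903] v=[-2.1242]
Step 7: x=[5.0982] v=[-1.9603]
Step 8: x=[4.7703] v=[-1.6396]
Step 9: x=[4.5328] v=[-1.1877]
Step 10: x=[4.4046] v=[-0.6408]
Step 11: x=[4.3961] v=[-0.0426]
Step 12: x=[4.5079] v=[0.5590]
First v>=0 after going negative at step 12, time=2.4000

Answer: 2.4000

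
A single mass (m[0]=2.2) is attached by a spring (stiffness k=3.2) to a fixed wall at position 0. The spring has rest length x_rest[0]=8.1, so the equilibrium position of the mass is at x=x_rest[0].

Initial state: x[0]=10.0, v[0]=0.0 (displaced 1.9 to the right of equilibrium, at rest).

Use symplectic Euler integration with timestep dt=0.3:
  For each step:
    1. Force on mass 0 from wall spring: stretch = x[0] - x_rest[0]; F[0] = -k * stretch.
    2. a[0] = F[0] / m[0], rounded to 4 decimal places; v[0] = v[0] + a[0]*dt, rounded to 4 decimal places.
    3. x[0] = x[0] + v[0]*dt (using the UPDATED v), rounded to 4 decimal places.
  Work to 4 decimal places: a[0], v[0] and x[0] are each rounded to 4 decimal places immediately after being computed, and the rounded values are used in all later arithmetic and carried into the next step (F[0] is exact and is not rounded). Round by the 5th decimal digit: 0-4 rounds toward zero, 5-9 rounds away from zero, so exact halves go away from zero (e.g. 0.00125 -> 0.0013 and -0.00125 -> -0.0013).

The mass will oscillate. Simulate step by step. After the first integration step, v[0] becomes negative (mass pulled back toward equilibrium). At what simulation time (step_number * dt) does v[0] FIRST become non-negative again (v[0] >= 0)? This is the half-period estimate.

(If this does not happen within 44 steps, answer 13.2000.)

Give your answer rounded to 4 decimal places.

Answer: 2.7000

Derivation:
Step 0: x=[10.0000] v=[0.0000]
Step 1: x=[9.7513] v=[-0.8291]
Step 2: x=[9.2864] v=[-1.5497]
Step 3: x=[8.6662] v=[-2.0674]
Step 4: x=[7.9719] v=[-2.3145]
Step 5: x=[7.2943] v=[-2.2586]
Step 6: x=[6.7222] v=[-1.9070]
Step 7: x=[6.3305] v=[-1.3058]
Step 8: x=[6.1704] v=[-0.5337]
Step 9: x=[6.2629] v=[0.3083]
First v>=0 after going negative at step 9, time=2.7000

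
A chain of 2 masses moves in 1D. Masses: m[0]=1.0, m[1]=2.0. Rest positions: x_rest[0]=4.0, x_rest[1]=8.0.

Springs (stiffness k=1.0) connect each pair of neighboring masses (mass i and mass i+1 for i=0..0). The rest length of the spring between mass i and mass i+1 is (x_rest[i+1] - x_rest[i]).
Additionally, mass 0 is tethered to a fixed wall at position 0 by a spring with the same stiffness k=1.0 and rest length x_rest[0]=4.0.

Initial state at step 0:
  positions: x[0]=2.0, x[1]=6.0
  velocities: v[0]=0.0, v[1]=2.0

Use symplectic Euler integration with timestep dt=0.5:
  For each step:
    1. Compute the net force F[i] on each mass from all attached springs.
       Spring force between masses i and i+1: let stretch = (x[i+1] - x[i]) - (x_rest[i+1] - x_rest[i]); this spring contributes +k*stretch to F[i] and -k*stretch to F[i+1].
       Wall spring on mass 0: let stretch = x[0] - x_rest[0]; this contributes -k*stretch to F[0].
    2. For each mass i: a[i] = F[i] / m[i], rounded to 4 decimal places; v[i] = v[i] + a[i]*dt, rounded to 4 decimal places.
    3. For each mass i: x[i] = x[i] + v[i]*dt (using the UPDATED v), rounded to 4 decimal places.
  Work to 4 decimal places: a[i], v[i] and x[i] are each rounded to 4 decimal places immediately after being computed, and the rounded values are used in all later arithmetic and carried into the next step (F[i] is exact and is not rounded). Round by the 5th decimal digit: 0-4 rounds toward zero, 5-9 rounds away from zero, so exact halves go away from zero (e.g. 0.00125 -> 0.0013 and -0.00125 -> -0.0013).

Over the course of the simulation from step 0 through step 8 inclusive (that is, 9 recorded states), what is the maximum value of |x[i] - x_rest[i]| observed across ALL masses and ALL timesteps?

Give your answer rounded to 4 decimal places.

Answer: 4.6608

Derivation:
Step 0: x=[2.0000 6.0000] v=[0.0000 2.0000]
Step 1: x=[2.5000 7.0000] v=[1.0000 2.0000]
Step 2: x=[3.5000 7.9375] v=[2.0000 1.8750]
Step 3: x=[4.7344 8.8203] v=[2.4688 1.7656]
Step 4: x=[5.8067 9.6924] v=[2.1446 1.7441]
Step 5: x=[6.3988 10.5788] v=[1.1841 1.7727]
Step 6: x=[6.4362 11.4427] v=[0.0747 1.7277]
Step 7: x=[6.1161 12.1808] v=[-0.6402 1.4761]
Step 8: x=[5.7832 12.6608] v=[-0.6659 0.9599]
Max displacement = 4.6608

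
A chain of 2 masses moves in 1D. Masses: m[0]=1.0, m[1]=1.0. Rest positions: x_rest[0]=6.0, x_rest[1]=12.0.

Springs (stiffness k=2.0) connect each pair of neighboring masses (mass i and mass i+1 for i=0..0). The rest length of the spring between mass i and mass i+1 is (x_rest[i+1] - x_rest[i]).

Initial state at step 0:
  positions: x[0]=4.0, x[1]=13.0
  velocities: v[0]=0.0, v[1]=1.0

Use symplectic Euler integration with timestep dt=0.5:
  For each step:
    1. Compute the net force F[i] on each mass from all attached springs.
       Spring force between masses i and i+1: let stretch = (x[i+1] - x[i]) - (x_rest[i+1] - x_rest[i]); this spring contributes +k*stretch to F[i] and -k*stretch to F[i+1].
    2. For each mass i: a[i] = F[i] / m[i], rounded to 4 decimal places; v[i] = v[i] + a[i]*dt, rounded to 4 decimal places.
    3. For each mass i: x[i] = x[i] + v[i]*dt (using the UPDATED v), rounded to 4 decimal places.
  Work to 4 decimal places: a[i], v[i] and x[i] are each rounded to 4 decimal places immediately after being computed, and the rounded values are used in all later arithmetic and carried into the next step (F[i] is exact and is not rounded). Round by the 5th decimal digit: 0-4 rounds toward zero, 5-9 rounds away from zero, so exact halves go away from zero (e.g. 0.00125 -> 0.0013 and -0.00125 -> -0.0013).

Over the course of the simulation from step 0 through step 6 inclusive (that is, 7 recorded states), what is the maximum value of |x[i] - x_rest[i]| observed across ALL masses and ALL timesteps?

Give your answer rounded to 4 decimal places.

Answer: 2.5000

Derivation:
Step 0: x=[4.0000 13.0000] v=[0.0000 1.0000]
Step 1: x=[5.5000 12.0000] v=[3.0000 -2.0000]
Step 2: x=[7.2500 10.7500] v=[3.5000 -2.5000]
Step 3: x=[7.7500 10.7500] v=[1.0000 0.0000]
Step 4: x=[6.7500 12.2500] v=[-2.0000 3.0000]
Step 5: x=[5.5000 14.0000] v=[-2.5000 3.5000]
Step 6: x=[5.5000 14.5000] v=[0.0000 1.0000]
Max displacement = 2.5000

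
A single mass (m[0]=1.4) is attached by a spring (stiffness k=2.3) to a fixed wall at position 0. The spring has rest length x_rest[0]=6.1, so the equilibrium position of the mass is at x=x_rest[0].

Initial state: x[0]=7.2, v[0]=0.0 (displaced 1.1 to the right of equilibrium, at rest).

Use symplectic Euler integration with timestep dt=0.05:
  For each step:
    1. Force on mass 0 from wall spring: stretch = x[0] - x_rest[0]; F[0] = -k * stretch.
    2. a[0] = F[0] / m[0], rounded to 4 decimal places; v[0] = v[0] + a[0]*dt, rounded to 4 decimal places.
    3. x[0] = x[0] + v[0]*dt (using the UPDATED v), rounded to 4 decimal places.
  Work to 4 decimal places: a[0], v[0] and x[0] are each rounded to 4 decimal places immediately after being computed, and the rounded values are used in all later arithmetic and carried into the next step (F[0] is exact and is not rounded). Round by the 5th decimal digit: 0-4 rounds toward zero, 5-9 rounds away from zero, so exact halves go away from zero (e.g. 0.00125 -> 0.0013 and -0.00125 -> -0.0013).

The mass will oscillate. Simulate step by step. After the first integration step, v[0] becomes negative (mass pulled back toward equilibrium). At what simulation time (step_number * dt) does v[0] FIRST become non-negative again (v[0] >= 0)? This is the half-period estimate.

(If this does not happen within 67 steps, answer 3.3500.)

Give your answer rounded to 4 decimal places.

Step 0: x=[7.2000] v=[0.0000]
Step 1: x=[7.1955] v=[-0.0904]
Step 2: x=[7.1865] v=[-0.1804]
Step 3: x=[7.1730] v=[-0.2697]
Step 4: x=[7.1551] v=[-0.3578]
Step 5: x=[7.1329] v=[-0.4445]
Step 6: x=[7.1064] v=[-0.5293]
Step 7: x=[7.0758] v=[-0.6120]
Step 8: x=[7.0412] v=[-0.6922]
Step 9: x=[7.0027] v=[-0.7695]
Step 10: x=[6.9605] v=[-0.8437]
Step 11: x=[6.9148] v=[-0.9144]
Step 12: x=[6.8657] v=[-0.9813]
Step 13: x=[6.8135] v=[-1.0442]
Step 14: x=[6.7584] v=[-1.1028]
Step 15: x=[6.7006] v=[-1.1569]
Step 16: x=[6.6403] v=[-1.2062]
Step 17: x=[6.5778] v=[-1.2506]
Step 18: x=[6.5133] v=[-1.2899]
Step 19: x=[6.4471] v=[-1.3239]
Step 20: x=[6.3795] v=[-1.3524]
Step 21: x=[6.3107] v=[-1.3754]
Step 22: x=[6.2411] v=[-1.3927]
Step 23: x=[6.1709] v=[-1.4043]
Step 24: x=[6.1004] v=[-1.4101]
Step 25: x=[6.0299] v=[-1.4101]
Step 26: x=[5.9597] v=[-1.4043]
Step 27: x=[5.8901] v=[-1.3928]
Step 28: x=[5.8213] v=[-1.3756]
Step 29: x=[5.7537] v=[-1.3527]
Step 30: x=[5.6875] v=[-1.3243]
Step 31: x=[5.6230] v=[-1.2904]
Step 32: x=[5.5604] v=[-1.2512]
Step 33: x=[5.5001] v=[-1.2069]
Step 34: x=[5.4422] v=[-1.1576]
Step 35: x=[5.3870] v=[-1.1036]
Step 36: x=[5.3348] v=[-1.0450]
Step 37: x=[5.2857] v=[-0.9821]
Step 38: x=[5.2399] v=[-0.9152]
Step 39: x=[5.1977] v=[-0.8446]
Step 40: x=[5.1592] v=[-0.7705]
Step 41: x=[5.1245] v=[-0.6932]
Step 42: x=[5.0938] v=[-0.6131]
Step 43: x=[5.0673] v=[-0.5305]
Step 44: x=[5.0450] v=[-0.4457]
Step 45: x=[5.0271] v=[-0.3590]
Step 46: x=[5.0136] v=[-0.2709]
Step 47: x=[5.0045] v=[-0.1817]
Step 48: x=[4.9999] v=[-0.0917]
Step 49: x=[4.9998] v=[-0.0013]
Step 50: x=[5.0043] v=[0.0891]
First v>=0 after going negative at step 50, time=2.5000

Answer: 2.5000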